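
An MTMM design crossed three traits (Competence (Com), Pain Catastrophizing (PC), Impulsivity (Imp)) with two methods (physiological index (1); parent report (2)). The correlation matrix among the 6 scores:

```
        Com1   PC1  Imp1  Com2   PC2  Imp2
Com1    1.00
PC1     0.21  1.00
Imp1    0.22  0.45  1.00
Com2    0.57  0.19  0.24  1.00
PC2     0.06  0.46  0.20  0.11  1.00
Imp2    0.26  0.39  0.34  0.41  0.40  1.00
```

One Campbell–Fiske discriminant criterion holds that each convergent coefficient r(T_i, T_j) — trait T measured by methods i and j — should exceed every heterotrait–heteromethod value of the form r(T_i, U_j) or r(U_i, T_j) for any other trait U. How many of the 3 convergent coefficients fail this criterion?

1

Checking each validity diagonal entry against its comparison values:
Com (methods 1·2): 0.57 vs {0.06, 0.19, 0.26, 0.24} → pass.
PC (methods 1·2): 0.46 vs {0.19, 0.06, 0.39, 0.20} → pass.
Imp (methods 1·2): 0.34 vs {0.24, 0.26, 0.20, 0.39} → fail.
1 of 3 fail.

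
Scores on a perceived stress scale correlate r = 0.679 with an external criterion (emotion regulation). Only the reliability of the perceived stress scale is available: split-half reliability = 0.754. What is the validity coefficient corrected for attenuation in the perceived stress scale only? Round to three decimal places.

Single correction: r_c = r_obs / √r_xx = 0.679 / √0.754 = 0.679 / 0.8683 ≈ 0.782.

0.782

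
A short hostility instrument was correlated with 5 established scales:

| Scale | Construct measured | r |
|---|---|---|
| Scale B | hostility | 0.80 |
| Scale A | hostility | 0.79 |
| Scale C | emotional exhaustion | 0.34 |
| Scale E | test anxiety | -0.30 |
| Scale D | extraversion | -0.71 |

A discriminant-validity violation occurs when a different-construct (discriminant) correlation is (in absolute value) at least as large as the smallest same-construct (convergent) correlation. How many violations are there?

Convergent (same construct = hostility): Scale B, Scale A.
Smallest convergent = 0.79. Discriminant |r|: 0.34, 0.30, 0.71; count ≥ 0.79 → 0.

0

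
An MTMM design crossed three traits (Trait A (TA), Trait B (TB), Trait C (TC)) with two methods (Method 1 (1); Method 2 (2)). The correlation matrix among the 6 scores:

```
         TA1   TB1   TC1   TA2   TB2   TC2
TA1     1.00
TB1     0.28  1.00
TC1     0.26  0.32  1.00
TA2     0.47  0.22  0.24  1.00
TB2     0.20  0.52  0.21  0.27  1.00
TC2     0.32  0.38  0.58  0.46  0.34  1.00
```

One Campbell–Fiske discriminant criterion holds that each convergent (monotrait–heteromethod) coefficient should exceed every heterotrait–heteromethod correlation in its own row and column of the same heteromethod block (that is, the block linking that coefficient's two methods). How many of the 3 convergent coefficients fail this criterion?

Each convergent coefficient versus the relevant comparison correlations:
TA (methods 1·2): 0.47 vs {0.20, 0.22, 0.32, 0.24} → pass.
TB (methods 1·2): 0.52 vs {0.22, 0.20, 0.38, 0.21} → pass.
TC (methods 1·2): 0.58 vs {0.24, 0.32, 0.21, 0.38} → pass.
0 of 3 fail.

0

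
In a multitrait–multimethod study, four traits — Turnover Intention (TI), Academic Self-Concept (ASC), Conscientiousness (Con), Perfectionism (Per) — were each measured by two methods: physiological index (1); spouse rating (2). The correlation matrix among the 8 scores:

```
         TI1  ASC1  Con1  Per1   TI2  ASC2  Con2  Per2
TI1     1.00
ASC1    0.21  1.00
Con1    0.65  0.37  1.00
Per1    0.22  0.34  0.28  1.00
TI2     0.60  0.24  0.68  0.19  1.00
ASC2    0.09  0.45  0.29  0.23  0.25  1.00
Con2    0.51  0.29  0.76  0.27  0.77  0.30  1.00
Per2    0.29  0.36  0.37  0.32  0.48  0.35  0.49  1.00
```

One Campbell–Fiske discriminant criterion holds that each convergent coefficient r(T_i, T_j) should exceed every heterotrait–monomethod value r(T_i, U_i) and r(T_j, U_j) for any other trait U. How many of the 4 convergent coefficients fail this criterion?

Convergent coefficients and their comparison sets:
TI (methods 1·2): 0.60 vs {0.21, 0.25, 0.65, 0.77, 0.22, 0.48} → fail.
ASC (methods 1·2): 0.45 vs {0.21, 0.25, 0.37, 0.30, 0.34, 0.35} → pass.
Con (methods 1·2): 0.76 vs {0.65, 0.77, 0.37, 0.30, 0.28, 0.49} → fail.
Per (methods 1·2): 0.32 vs {0.22, 0.48, 0.34, 0.35, 0.28, 0.49} → fail.
3 of 4 fail.

3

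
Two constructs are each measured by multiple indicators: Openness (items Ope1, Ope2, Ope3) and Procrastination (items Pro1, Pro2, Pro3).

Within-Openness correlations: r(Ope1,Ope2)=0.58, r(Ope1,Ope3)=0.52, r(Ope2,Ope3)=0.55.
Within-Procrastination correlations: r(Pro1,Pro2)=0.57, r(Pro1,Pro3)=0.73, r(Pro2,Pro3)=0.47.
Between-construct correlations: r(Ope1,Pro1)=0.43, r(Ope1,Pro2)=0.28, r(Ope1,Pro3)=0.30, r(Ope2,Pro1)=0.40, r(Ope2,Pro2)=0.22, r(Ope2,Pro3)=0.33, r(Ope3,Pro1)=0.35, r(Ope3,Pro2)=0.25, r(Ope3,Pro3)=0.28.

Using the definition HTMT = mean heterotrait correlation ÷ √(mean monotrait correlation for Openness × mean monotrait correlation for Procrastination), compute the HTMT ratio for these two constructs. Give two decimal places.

0.55

Mean heterotrait r = 2.84/9 = 0.3156.
Mean within-Ope = 1.65/3 = 0.5500; mean within-Pro = 1.77/3 = 0.5900.
Geometric mean = √(0.5500 × 0.5900) = 0.5696.
HTMT = 0.3156 / 0.5696 = 0.55.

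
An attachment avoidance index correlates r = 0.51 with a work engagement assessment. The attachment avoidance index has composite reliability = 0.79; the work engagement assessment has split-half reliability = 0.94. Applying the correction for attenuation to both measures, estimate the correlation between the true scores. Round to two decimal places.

0.59

r_true = r_obs / √(r_xx · r_yy) = 0.51 / √(0.79 × 0.94) = 0.51 / √0.7426 = 0.51 / 0.8617 ≈ 0.59.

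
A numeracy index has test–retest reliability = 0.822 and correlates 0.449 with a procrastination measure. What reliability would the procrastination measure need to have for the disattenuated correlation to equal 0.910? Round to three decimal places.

0.296

r_true = r_obs / √(r_xx · r_yy) ⇒ 0.910 = 0.449 / √(0.822 · r_yy).
√(0.822 · r_yy) = 0.449 / 0.910 = 0.4934; 0.822 · r_yy = 0.2434; r_yy = 0.2434 / 0.822 ≈ 0.296.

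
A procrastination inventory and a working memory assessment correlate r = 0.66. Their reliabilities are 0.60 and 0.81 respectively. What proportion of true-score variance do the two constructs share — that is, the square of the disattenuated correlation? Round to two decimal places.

Disattenuated r = 0.66 / √(0.60 × 0.81) = 0.66 / 0.6971 = 0.9468.
Shared true-score variance = 0.9468² = 0.8964 ≈ 0.90.

0.90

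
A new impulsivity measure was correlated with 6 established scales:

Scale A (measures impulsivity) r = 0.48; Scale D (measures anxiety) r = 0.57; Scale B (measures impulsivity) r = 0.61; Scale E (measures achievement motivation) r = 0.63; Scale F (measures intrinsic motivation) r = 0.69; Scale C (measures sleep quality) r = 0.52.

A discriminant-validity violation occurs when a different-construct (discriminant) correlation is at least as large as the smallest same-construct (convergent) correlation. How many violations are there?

4

Convergent (same construct = impulsivity): Scale A, Scale B.
Smallest convergent = 0.48. Discriminant values: 0.57, 0.63, 0.69, 0.52; count ≥ 0.48 → 4.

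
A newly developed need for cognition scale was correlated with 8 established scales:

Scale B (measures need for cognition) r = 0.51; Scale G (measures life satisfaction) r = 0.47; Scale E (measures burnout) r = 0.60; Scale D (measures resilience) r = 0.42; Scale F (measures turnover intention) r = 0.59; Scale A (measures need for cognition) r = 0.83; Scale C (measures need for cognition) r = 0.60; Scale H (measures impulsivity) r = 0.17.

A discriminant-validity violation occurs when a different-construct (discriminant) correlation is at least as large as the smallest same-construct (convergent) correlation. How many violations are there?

2

Convergent (same construct = need for cognition): Scale B, Scale A, Scale C.
Smallest convergent = 0.51. Discriminant values: 0.47, 0.60, 0.42, 0.59, 0.17; count ≥ 0.51 → 2.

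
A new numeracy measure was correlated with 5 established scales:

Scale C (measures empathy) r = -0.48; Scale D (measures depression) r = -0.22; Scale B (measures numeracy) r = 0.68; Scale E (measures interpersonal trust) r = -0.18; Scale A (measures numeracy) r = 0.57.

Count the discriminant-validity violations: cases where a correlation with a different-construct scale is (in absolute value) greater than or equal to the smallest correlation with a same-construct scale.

0

Convergent (same construct = numeracy): Scale B, Scale A.
Smallest convergent = 0.57. Discriminant |r|: 0.48, 0.22, 0.18; count ≥ 0.57 → 0.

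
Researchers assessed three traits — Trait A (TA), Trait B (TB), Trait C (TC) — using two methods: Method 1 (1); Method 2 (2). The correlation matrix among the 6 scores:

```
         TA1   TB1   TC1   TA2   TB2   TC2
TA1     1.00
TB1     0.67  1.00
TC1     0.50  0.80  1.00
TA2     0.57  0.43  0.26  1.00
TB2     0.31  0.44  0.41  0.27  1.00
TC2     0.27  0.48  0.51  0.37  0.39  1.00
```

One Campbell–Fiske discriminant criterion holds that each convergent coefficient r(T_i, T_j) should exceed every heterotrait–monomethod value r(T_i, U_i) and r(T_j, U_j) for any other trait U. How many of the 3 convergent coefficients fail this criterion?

Checking each validity diagonal entry against its comparison values:
TA (methods 1·2): 0.57 vs {0.67, 0.27, 0.50, 0.37} → fail.
TB (methods 1·2): 0.44 vs {0.67, 0.27, 0.80, 0.39} → fail.
TC (methods 1·2): 0.51 vs {0.50, 0.37, 0.80, 0.39} → fail.
3 of 3 fail.

3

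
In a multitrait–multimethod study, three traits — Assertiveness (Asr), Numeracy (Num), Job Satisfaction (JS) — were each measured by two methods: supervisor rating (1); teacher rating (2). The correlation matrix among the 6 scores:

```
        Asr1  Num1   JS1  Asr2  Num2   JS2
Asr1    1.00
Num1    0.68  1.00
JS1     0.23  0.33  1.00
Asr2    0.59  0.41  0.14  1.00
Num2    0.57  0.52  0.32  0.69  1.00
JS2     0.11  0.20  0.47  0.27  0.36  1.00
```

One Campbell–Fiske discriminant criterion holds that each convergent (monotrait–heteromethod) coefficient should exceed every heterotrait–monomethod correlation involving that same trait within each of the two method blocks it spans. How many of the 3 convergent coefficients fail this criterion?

Checking each validity diagonal entry against its comparison values:
Asr (methods 1·2): 0.59 vs {0.68, 0.69, 0.23, 0.27} → fail.
Num (methods 1·2): 0.52 vs {0.68, 0.69, 0.33, 0.36} → fail.
JS (methods 1·2): 0.47 vs {0.23, 0.27, 0.33, 0.36} → pass.
2 of 3 fail.

2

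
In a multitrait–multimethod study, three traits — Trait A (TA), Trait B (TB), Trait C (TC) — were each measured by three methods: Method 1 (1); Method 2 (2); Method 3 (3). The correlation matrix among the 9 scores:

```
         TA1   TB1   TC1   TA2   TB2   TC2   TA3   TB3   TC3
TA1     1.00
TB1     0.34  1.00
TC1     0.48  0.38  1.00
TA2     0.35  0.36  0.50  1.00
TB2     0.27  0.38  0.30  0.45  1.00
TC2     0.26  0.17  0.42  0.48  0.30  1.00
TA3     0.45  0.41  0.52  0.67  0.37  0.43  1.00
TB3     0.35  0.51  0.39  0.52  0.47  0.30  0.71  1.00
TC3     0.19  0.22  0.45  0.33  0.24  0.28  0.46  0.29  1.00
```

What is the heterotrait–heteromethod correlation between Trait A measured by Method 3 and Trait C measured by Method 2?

Different traits and methods: r(TA3, TC2) = 0.43.

0.43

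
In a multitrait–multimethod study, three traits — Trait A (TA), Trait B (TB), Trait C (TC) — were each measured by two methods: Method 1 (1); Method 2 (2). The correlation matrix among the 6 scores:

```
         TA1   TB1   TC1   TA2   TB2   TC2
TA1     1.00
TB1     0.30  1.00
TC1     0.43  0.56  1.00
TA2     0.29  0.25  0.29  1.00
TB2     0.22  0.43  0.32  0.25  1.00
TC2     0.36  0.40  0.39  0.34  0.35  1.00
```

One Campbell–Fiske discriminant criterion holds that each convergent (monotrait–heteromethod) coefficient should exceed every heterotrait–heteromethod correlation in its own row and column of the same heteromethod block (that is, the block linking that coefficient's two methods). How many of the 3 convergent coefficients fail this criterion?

2

Each convergent coefficient versus the relevant comparison correlations:
TA (methods 1·2): 0.29 vs {0.22, 0.25, 0.36, 0.29} → fail.
TB (methods 1·2): 0.43 vs {0.25, 0.22, 0.40, 0.32} → pass.
TC (methods 1·2): 0.39 vs {0.29, 0.36, 0.32, 0.40} → fail.
2 of 3 fail.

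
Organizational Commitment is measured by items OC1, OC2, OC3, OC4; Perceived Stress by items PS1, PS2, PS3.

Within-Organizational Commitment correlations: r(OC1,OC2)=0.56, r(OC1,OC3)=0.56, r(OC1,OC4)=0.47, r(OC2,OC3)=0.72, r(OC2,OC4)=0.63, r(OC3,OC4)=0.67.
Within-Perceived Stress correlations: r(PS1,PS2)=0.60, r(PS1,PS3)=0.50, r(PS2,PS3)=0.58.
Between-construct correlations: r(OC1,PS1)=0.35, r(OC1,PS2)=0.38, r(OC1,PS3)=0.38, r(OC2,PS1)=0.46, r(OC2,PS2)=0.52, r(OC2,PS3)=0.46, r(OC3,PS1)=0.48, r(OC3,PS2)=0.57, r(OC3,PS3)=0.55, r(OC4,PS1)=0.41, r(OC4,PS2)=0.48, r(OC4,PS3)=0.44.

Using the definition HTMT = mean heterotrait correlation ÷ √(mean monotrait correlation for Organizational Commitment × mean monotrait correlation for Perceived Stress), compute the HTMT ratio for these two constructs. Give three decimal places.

0.787

Mean heterotrait r = 5.48/12 = 0.4567.
Mean within-OC = 3.61/6 = 0.6017; mean within-PS = 1.68/3 = 0.5600.
Geometric mean = √(0.6017 × 0.5600) = 0.5805.
HTMT = 0.4567 / 0.5805 = 0.787.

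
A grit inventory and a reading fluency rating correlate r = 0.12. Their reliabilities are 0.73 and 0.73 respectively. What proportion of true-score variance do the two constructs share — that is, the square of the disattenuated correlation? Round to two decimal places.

Disattenuated r = 0.12 / √(0.73 × 0.73) = 0.12 / 0.7300 = 0.1644.
Shared true-score variance = 0.1644² = 0.0270 ≈ 0.03.

0.03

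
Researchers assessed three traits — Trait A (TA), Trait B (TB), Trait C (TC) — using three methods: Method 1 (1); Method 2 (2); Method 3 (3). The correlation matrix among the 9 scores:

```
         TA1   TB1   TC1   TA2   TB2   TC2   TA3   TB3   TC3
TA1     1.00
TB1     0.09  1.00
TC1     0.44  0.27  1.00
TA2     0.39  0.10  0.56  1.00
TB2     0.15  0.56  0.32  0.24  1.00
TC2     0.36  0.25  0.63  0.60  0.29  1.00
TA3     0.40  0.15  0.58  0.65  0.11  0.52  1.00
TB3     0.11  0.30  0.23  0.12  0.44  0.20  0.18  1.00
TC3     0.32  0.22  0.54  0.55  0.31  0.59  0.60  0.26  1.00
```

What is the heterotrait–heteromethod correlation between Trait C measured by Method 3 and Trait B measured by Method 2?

Different traits and methods: r(TC3, TB2) = 0.31.

0.31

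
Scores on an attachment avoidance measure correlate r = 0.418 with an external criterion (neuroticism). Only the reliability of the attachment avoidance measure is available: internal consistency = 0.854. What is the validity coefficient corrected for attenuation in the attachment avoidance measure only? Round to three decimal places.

Single correction: r_c = r_obs / √r_xx = 0.418 / √0.854 = 0.418 / 0.9241 ≈ 0.452.

0.452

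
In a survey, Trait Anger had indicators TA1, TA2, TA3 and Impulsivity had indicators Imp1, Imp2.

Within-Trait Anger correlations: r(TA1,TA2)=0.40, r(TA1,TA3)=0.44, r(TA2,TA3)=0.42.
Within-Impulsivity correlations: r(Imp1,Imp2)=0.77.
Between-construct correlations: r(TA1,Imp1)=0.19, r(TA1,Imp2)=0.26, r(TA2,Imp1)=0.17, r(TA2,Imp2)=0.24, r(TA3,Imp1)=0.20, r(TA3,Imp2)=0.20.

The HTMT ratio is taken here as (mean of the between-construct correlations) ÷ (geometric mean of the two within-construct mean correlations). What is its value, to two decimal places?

Between-construct mean = 1.26/6 = 0.2100.
Mean within-TA = 1.26/3 = 0.4200; mean within-Imp = 0.77/1 = 0.7700.
Geometric mean = √(0.4200 × 0.7700) = 0.5687.
HTMT = 0.2100 / 0.5687 = 0.37.

0.37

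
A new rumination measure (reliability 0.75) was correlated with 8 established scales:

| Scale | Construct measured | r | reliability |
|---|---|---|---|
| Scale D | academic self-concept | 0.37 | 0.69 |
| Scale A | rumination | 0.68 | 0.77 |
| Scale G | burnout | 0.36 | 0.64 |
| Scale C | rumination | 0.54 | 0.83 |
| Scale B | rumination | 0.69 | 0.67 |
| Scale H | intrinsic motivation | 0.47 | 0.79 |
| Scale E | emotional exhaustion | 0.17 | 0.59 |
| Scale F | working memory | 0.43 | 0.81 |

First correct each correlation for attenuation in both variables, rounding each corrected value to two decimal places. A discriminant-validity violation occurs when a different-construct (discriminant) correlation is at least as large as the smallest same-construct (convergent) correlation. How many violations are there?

Disattenuated r (r / √(r_scale · r_new)):
  Scale D (disc): 0.37 / √(0.69·0.75) = 0.51
  Scale A (conv): 0.68 / √(0.77·0.75) = 0.89
  Scale G (disc): 0.36 / √(0.64·0.75) = 0.52
  Scale C (conv): 0.54 / √(0.83·0.75) = 0.68
  Scale B (conv): 0.69 / √(0.67·0.75) = 0.97
  Scale H (disc): 0.47 / √(0.79·0.75) = 0.61
  Scale E (disc): 0.17 / √(0.59·0.75) = 0.26
  Scale F (disc): 0.43 / √(0.81·0.75) = 0.55
Smallest convergent = 0.68. Discriminant values: 0.51, 0.52, 0.61, 0.26, 0.55; count ≥ 0.68 → 0.

0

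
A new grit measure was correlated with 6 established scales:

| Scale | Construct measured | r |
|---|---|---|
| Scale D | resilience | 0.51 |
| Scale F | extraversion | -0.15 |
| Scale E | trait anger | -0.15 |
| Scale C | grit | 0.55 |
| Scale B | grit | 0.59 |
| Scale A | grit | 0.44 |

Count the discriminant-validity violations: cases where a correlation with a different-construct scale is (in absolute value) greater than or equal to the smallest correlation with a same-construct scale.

1

Convergent (same construct = grit): Scale C, Scale B, Scale A.
Smallest convergent = 0.44. Discriminant |r|: 0.51, 0.15, 0.15; count ≥ 0.44 → 1.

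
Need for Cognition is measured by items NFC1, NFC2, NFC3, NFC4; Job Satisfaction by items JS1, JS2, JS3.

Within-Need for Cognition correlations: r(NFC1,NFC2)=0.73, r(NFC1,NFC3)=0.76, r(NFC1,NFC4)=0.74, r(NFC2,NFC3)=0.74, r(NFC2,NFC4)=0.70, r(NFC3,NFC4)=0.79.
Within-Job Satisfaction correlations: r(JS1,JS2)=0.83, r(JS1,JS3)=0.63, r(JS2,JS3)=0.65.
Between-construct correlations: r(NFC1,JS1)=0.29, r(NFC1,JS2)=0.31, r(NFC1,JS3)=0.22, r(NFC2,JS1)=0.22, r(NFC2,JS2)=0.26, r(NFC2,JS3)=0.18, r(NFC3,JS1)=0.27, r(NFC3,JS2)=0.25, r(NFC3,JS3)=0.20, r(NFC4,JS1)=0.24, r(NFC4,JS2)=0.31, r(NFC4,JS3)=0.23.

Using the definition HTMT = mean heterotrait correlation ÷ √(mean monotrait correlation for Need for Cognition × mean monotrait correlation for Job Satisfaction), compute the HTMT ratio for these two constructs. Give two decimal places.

Between-construct mean = 2.98/12 = 0.2483.
Mean within-NFC = 4.46/6 = 0.7433; mean within-JS = 2.11/3 = 0.7033.
Geometric mean = √(0.7433 × 0.7033) = 0.7230.
HTMT = 0.2483 / 0.7230 = 0.34.

0.34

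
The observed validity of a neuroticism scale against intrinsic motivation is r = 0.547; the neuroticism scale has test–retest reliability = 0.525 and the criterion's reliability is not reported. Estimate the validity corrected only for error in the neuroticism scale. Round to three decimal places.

0.755

Single correction: r_c = r_obs / √r_xx = 0.547 / √0.525 = 0.547 / 0.7246 ≈ 0.755.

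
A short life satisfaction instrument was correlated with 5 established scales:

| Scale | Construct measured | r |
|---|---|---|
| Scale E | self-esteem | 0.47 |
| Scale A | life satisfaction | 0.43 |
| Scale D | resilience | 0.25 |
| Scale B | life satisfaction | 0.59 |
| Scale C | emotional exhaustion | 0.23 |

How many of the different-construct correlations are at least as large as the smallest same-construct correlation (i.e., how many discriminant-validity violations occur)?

Convergent (same construct = life satisfaction): Scale A, Scale B.
Smallest convergent = 0.43. Discriminant values: 0.47, 0.25, 0.23; count ≥ 0.43 → 1.

1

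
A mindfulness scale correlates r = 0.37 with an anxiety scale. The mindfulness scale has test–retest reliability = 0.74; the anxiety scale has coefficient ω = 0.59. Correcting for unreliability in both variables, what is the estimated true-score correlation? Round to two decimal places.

r_true = r_obs / √(r_xx · r_yy) = 0.37 / √(0.74 × 0.59) = 0.37 / √0.4366 = 0.37 / 0.6608 ≈ 0.56.

0.56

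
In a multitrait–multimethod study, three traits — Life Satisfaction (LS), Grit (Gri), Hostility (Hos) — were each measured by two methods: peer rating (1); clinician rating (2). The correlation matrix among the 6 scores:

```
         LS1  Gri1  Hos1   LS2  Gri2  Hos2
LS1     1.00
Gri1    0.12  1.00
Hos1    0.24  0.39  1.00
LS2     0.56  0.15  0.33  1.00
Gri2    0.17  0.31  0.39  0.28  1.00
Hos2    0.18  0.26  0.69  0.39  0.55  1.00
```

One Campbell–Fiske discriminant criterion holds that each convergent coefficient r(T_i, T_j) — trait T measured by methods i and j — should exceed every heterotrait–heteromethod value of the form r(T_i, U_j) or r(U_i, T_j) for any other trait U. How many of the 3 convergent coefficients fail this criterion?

Convergent coefficients and their comparison sets:
LS (methods 1·2): 0.56 vs {0.17, 0.15, 0.18, 0.33} → pass.
Gri (methods 1·2): 0.31 vs {0.15, 0.17, 0.26, 0.39} → fail.
Hos (methods 1·2): 0.69 vs {0.33, 0.18, 0.39, 0.26} → pass.
1 of 3 fail.

1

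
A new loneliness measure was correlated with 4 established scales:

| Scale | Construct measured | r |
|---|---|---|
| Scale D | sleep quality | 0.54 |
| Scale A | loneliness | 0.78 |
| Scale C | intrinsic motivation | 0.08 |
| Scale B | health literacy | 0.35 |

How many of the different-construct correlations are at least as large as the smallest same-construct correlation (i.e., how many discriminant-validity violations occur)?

0

Convergent (same construct = loneliness): Scale A.
Smallest convergent = 0.78. Discriminant values: 0.54, 0.08, 0.35; count ≥ 0.78 → 0.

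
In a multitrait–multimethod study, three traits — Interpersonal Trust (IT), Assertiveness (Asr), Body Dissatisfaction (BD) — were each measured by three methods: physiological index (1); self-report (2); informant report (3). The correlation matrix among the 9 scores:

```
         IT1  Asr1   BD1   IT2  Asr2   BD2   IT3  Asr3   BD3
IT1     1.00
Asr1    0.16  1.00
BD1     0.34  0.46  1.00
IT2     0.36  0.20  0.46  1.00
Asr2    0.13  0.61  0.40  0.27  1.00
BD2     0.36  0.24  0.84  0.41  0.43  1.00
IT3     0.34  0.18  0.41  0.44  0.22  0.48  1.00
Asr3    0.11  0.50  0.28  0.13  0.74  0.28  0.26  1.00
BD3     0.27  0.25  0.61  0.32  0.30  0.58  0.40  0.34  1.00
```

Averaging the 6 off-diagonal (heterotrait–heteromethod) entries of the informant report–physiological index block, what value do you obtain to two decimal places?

0.25

HTHM values (method 3 × method 1): 0.18, 0.41, 0.11, 0.28, 0.27, 0.25; mean = 1.50/6 = 0.25.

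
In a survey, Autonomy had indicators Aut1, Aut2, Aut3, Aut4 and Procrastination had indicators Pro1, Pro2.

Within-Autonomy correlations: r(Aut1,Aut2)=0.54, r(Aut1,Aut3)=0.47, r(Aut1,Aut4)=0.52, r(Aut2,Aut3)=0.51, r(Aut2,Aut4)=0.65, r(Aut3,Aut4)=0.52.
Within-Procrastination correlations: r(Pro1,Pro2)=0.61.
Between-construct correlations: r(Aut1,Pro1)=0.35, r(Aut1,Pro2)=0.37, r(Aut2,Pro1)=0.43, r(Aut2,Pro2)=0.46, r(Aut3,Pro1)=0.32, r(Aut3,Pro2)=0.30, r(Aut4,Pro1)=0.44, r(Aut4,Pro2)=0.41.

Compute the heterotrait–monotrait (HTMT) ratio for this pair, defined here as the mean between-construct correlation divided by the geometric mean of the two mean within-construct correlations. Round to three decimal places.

Between-construct mean = 3.08/8 = 0.3850.
Mean within-Aut = 3.21/6 = 0.5350; mean within-Pro = 0.61/1 = 0.6100.
Geometric mean = √(0.5350 × 0.6100) = 0.5713.
HTMT = 0.3850 / 0.5713 = 0.674.

0.674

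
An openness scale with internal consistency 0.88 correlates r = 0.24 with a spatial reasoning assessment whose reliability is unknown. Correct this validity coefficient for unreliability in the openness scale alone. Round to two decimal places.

0.26

Single correction: r_c = r_obs / √r_xx = 0.24 / √0.88 = 0.24 / 0.9381 ≈ 0.26.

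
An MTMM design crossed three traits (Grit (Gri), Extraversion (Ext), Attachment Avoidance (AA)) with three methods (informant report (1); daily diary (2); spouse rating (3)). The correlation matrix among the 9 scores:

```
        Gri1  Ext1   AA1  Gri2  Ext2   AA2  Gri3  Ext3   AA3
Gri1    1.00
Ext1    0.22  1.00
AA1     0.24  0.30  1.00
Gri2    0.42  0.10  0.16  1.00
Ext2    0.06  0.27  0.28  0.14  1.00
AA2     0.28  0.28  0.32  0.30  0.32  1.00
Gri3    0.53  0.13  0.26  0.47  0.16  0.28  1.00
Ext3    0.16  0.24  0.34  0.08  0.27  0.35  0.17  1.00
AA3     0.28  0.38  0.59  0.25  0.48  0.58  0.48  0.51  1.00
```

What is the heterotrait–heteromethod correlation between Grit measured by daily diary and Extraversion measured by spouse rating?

Different traits and methods: r(Gri2, Ext3) = 0.08.

0.08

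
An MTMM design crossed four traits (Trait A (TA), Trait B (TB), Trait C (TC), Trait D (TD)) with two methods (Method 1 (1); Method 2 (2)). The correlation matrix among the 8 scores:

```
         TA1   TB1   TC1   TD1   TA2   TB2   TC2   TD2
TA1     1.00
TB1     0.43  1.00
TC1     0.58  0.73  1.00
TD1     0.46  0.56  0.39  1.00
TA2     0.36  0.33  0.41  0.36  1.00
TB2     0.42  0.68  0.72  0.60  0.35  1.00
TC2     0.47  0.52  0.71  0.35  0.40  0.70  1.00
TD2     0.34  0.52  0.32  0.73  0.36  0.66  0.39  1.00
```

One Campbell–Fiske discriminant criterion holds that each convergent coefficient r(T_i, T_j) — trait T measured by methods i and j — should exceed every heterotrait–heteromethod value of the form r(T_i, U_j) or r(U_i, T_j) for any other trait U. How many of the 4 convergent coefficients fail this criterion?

Convergent coefficients and their comparison sets:
TA (methods 1·2): 0.36 vs {0.42, 0.33, 0.47, 0.41, 0.34, 0.36} → fail.
TB (methods 1·2): 0.68 vs {0.33, 0.42, 0.52, 0.72, 0.52, 0.60} → fail.
TC (methods 1·2): 0.71 vs {0.41, 0.47, 0.72, 0.52, 0.32, 0.35} → fail.
TD (methods 1·2): 0.73 vs {0.36, 0.34, 0.60, 0.52, 0.35, 0.32} → pass.
3 of 4 fail.

3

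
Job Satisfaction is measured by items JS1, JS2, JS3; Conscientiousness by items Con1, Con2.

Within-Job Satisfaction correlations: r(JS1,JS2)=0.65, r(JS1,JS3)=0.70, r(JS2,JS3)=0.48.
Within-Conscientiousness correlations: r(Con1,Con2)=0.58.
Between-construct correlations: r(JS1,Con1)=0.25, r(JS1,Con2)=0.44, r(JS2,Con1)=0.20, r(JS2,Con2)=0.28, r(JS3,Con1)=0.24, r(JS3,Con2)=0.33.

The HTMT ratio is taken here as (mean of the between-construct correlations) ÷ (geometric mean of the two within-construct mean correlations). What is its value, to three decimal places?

Mean between = 1.74/6 = 0.2900.
Mean within-JS = 1.83/3 = 0.6100; mean within-Con = 0.58/1 = 0.5800.
Geometric mean = √(0.6100 × 0.5800) = 0.5948.
HTMT = 0.2900 / 0.5948 = 0.488.

0.488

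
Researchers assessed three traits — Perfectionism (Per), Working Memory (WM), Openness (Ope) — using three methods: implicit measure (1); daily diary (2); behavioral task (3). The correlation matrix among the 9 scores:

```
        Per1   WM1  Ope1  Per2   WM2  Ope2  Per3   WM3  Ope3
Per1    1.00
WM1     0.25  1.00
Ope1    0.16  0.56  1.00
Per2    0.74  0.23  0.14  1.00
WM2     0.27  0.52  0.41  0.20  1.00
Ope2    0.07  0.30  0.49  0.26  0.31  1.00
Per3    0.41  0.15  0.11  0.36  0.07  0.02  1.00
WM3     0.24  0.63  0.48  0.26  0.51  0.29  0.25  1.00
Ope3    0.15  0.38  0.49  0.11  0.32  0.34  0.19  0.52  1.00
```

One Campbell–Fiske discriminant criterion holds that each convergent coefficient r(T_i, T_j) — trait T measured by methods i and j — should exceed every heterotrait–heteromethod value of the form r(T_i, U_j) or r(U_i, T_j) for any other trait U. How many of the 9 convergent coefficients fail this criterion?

Each convergent coefficient versus the relevant comparison correlations:
Per (methods 1·2): 0.74 vs {0.27, 0.23, 0.07, 0.14} → pass.
Per (methods 1·3): 0.41 vs {0.24, 0.15, 0.15, 0.11} → pass.
Per (methods 2·3): 0.36 vs {0.26, 0.07, 0.11, 0.02} → pass.
WM (methods 1·2): 0.52 vs {0.23, 0.27, 0.30, 0.41} → pass.
WM (methods 1·3): 0.63 vs {0.15, 0.24, 0.38, 0.48} → pass.
WM (methods 2·3): 0.51 vs {0.07, 0.26, 0.32, 0.29} → pass.
Ope (methods 1·2): 0.49 vs {0.14, 0.07, 0.41, 0.30} → pass.
Ope (methods 1·3): 0.49 vs {0.11, 0.15, 0.48, 0.38} → pass.
Ope (methods 2·3): 0.34 vs {0.02, 0.11, 0.29, 0.32} → pass.
0 of 9 fail.

0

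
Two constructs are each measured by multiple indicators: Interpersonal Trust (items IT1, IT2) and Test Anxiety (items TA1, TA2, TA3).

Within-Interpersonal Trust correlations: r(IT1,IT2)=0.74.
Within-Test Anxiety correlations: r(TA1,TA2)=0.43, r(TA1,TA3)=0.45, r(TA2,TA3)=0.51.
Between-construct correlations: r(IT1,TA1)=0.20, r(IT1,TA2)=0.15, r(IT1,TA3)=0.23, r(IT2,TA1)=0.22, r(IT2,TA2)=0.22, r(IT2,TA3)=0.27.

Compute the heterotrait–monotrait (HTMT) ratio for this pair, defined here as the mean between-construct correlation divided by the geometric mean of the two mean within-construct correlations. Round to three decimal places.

0.367

Mean between = 1.29/6 = 0.2150.
Mean within-IT = 0.74/1 = 0.7400; mean within-TA = 1.39/3 = 0.4633.
Geometric mean = √(0.7400 × 0.4633) = 0.5855.
HTMT = 0.2150 / 0.5855 = 0.367.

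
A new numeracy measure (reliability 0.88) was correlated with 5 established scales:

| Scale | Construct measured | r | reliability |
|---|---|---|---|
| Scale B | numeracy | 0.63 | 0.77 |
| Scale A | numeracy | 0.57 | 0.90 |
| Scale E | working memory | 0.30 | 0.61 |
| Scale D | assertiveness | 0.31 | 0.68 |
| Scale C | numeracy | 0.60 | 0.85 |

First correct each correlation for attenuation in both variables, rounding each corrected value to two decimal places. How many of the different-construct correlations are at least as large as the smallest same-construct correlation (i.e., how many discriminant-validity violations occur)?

Disattenuated r (r / √(r_scale · r_new)):
  Scale B (conv): 0.63 / √(0.77·0.88) = 0.77
  Scale A (conv): 0.57 / √(0.90·0.88) = 0.64
  Scale E (disc): 0.30 / √(0.61·0.88) = 0.41
  Scale D (disc): 0.31 / √(0.68·0.88) = 0.40
  Scale C (conv): 0.60 / √(0.85·0.88) = 0.69
Smallest convergent = 0.64. Discriminant values: 0.41, 0.40; count ≥ 0.64 → 0.

0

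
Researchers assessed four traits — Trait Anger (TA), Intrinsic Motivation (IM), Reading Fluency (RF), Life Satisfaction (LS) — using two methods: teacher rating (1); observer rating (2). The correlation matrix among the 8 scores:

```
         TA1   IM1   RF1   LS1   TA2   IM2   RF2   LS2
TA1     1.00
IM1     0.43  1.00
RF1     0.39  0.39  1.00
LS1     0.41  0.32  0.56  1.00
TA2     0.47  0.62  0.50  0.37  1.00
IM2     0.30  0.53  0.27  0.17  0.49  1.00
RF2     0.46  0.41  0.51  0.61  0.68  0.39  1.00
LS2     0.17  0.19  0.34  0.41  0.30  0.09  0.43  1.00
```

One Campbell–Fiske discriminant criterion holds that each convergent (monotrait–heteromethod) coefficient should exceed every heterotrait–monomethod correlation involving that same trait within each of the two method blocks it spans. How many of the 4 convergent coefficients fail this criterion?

3

Each convergent coefficient versus the relevant comparison correlations:
TA (methods 1·2): 0.47 vs {0.43, 0.49, 0.39, 0.68, 0.41, 0.30} → fail.
IM (methods 1·2): 0.53 vs {0.43, 0.49, 0.39, 0.39, 0.32, 0.09} → pass.
RF (methods 1·2): 0.51 vs {0.39, 0.68, 0.39, 0.39, 0.56, 0.43} → fail.
LS (methods 1·2): 0.41 vs {0.41, 0.30, 0.32, 0.09, 0.56, 0.43} → fail.
3 of 4 fail.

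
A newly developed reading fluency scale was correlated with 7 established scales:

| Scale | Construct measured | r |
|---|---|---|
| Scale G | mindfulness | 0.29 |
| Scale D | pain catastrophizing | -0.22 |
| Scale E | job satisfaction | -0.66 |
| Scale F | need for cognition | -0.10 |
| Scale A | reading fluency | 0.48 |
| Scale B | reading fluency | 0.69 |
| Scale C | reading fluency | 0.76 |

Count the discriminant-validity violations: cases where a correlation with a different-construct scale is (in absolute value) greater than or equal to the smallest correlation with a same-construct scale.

Convergent (same construct = reading fluency): Scale A, Scale B, Scale C.
Smallest convergent = 0.48. Discriminant |r|: 0.29, 0.22, 0.66, 0.10; count ≥ 0.48 → 1.

1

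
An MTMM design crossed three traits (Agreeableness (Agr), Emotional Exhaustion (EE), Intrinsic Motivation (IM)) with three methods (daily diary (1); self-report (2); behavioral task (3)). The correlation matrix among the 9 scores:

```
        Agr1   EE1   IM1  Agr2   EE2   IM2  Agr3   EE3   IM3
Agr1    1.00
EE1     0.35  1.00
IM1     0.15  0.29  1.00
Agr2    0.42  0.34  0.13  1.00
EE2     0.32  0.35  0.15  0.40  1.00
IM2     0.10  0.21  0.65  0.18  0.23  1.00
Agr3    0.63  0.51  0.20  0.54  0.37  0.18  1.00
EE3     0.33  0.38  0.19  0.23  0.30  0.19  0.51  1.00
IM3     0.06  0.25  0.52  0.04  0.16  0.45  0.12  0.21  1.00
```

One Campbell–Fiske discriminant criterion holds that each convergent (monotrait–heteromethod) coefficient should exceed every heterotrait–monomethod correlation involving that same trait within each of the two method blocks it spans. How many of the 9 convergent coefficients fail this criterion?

Each convergent coefficient versus the relevant comparison correlations:
Agr (methods 1·2): 0.42 vs {0.35, 0.40, 0.15, 0.18} → pass.
Agr (methods 1·3): 0.63 vs {0.35, 0.51, 0.15, 0.12} → pass.
Agr (methods 2·3): 0.54 vs {0.40, 0.51, 0.18, 0.12} → pass.
EE (methods 1·2): 0.35 vs {0.35, 0.40, 0.29, 0.23} → fail.
EE (methods 1·3): 0.38 vs {0.35, 0.51, 0.29, 0.21} → fail.
EE (methods 2·3): 0.30 vs {0.40, 0.51, 0.23, 0.21} → fail.
IM (methods 1·2): 0.65 vs {0.15, 0.18, 0.29, 0.23} → pass.
IM (methods 1·3): 0.52 vs {0.15, 0.12, 0.29, 0.21} → pass.
IM (methods 2·3): 0.45 vs {0.18, 0.12, 0.23, 0.21} → pass.
3 of 9 fail.

3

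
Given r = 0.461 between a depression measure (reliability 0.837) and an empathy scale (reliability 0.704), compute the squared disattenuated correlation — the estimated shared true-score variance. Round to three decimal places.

0.361

Disattenuated r = 0.461 / √(0.837 × 0.704) = 0.461 / 0.7676 = 0.6006.
Shared true-score variance = 0.6006² = 0.3607 ≈ 0.361.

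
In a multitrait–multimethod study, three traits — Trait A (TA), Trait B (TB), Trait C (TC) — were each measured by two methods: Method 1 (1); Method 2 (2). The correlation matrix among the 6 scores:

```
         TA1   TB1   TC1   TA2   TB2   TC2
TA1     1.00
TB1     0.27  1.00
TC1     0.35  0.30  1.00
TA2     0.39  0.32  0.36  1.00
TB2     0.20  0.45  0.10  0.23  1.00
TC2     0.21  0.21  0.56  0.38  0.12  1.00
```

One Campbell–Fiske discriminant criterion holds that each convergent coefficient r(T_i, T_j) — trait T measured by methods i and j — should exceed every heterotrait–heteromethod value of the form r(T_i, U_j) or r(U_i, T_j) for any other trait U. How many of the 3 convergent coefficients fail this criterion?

0

Checking each validity diagonal entry against its comparison values:
TA (methods 1·2): 0.39 vs {0.20, 0.32, 0.21, 0.36} → pass.
TB (methods 1·2): 0.45 vs {0.32, 0.20, 0.21, 0.10} → pass.
TC (methods 1·2): 0.56 vs {0.36, 0.21, 0.10, 0.21} → pass.
0 of 3 fail.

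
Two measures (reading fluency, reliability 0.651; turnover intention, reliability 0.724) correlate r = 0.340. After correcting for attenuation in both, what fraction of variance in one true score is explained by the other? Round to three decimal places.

Disattenuated r = 0.340 / √(0.651 × 0.724) = 0.340 / 0.6865 = 0.4953.
Shared true-score variance = 0.4953² = 0.2453 ≈ 0.245.

0.245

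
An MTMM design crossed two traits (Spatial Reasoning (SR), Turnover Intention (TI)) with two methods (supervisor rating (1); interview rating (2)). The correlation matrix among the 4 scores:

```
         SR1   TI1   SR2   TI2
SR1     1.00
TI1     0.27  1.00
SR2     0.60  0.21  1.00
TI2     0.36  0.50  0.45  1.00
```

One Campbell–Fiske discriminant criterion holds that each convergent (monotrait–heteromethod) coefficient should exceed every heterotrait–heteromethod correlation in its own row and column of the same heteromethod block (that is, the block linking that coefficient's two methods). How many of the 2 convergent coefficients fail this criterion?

0

Each convergent coefficient versus the relevant comparison correlations:
SR (methods 1·2): 0.60 vs {0.36, 0.21} → pass.
TI (methods 1·2): 0.50 vs {0.21, 0.36} → pass.
0 of 2 fail.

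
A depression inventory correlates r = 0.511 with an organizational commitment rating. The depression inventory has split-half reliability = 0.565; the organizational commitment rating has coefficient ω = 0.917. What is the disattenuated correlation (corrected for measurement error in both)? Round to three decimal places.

r_true = r_obs / √(r_xx · r_yy) = 0.511 / √(0.565 × 0.917) = 0.511 / √0.518105 = 0.511 / 0.7198 ≈ 0.710.

0.710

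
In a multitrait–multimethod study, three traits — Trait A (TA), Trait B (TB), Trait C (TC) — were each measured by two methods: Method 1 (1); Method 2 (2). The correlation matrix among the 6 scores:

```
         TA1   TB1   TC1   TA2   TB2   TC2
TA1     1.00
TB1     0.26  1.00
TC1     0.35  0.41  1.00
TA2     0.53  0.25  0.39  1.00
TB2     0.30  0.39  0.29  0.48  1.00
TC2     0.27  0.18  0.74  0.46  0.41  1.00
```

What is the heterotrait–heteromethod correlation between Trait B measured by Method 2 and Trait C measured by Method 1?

0.29

Different traits and methods: r(TB2, TC1) = 0.29.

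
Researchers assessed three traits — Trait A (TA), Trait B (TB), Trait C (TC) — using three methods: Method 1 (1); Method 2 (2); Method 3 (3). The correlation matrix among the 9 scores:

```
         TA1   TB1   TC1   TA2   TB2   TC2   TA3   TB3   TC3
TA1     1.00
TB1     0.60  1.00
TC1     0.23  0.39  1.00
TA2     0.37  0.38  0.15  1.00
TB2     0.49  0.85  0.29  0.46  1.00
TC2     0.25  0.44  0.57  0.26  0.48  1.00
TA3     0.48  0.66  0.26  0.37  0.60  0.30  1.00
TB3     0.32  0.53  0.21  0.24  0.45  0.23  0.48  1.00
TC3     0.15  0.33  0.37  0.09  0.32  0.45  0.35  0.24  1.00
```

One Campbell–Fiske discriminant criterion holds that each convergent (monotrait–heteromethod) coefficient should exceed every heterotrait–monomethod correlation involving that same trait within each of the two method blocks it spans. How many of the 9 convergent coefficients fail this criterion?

7

Each convergent coefficient versus the relevant comparison correlations:
TA (methods 1·2): 0.37 vs {0.60, 0.46, 0.23, 0.26} → fail.
TA (methods 1·3): 0.48 vs {0.60, 0.48, 0.23, 0.35} → fail.
TA (methods 2·3): 0.37 vs {0.46, 0.48, 0.26, 0.35} → fail.
TB (methods 1·2): 0.85 vs {0.60, 0.46, 0.39, 0.48} → pass.
TB (methods 1·3): 0.53 vs {0.60, 0.48, 0.39, 0.24} → fail.
TB (methods 2·3): 0.45 vs {0.46, 0.48, 0.48, 0.24} → fail.
TC (methods 1·2): 0.57 vs {0.23, 0.26, 0.39, 0.48} → pass.
TC (methods 1·3): 0.37 vs {0.23, 0.35, 0.39, 0.24} → fail.
TC (methods 2·3): 0.45 vs {0.26, 0.35, 0.48, 0.24} → fail.
7 of 9 fail.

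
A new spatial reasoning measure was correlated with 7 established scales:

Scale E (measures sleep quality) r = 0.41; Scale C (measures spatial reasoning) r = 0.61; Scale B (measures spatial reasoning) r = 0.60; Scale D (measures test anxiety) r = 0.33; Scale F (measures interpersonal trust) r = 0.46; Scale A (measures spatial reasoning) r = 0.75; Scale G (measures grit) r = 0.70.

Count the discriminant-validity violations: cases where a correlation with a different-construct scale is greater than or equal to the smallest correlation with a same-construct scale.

1

Convergent (same construct = spatial reasoning): Scale C, Scale B, Scale A.
Smallest convergent = 0.60. Discriminant values: 0.41, 0.33, 0.46, 0.70; count ≥ 0.60 → 1.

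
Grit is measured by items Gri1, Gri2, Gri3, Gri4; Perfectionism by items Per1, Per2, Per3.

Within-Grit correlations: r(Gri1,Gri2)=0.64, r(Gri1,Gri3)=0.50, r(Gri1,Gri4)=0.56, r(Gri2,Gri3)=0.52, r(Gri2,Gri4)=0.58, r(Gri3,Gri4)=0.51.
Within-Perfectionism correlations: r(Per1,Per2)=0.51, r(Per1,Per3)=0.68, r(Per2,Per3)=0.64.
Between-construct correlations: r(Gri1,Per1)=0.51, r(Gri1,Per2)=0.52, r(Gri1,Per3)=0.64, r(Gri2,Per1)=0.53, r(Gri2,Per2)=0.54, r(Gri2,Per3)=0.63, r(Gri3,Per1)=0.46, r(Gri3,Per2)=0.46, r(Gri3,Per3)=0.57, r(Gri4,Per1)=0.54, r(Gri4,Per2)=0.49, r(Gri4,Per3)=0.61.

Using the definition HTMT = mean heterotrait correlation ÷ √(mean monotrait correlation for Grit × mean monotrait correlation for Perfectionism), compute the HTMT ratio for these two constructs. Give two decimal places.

Mean between = 6.50/12 = 0.5417.
Mean within-Gri = 3.31/6 = 0.5517; mean within-Per = 1.83/3 = 0.6100.
Geometric mean = √(0.5517 × 0.6100) = 0.5801.
HTMT = 0.5417 / 0.5801 = 0.93.

0.93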